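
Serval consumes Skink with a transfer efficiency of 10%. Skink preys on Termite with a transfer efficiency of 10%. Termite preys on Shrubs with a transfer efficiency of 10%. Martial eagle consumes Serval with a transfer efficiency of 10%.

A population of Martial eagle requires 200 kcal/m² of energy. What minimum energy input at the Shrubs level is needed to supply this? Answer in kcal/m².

Cumulative transfer efficiency: 0.1 × 0.1 × 0.1 × 0.1 = 0.0001
Shrubs energy = 200 / 0.0001 = 2000000 kcal/m²

2000000 kcal/m²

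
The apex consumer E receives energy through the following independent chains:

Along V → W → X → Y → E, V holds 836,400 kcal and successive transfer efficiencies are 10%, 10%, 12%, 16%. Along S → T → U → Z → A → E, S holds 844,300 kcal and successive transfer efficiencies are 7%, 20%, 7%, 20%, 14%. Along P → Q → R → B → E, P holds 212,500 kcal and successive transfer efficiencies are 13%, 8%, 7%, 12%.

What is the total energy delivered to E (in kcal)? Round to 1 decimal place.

202.3 kcal

Via V: 836400 × 0.1 × 0.1 × 0.12 × 0.16 = 160.5888 kcal
Via S: 844300 × 0.07 × 0.2 × 0.07 × 0.2 × 0.14 = 23.167592 kcal
Via P: 212500 × 0.13 × 0.08 × 0.07 × 0.12 = 18.564 kcal
Total at E: 160.5888 + 23.167592 + 18.564 = 202.320392 kcal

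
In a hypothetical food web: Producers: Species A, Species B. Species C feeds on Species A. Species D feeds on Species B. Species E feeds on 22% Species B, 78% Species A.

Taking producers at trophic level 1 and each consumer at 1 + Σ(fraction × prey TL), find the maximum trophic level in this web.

2

Species C: 1 + 1 = 2
Species D: 1 + 1 = 2
Species E: 1 + (0.22×1 + 0.78×1) = 2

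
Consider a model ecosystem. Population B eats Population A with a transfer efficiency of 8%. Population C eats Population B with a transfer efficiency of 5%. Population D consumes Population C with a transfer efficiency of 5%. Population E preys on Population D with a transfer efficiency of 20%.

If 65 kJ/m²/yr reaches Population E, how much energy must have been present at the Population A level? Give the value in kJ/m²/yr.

Cumulative transfer efficiency: 0.08 × 0.05 × 0.05 × 0.2 = 0.00004
Population A energy = 65 / 0.00004 = 1625000 kJ/m²/yr

1625000 kJ/m²/yr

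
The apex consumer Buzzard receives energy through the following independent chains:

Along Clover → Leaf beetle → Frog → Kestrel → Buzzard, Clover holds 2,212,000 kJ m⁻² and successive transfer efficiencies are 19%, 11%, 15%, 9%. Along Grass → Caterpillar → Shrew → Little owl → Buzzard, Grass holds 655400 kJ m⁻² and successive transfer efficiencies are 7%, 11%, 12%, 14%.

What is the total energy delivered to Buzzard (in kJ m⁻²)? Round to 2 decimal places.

708.90 kJ m⁻²

Via Clover: 2212000 × 0.19 × 0.11 × 0.15 × 0.09 = 624.1158 kJ m⁻²
Via Grass: 655400 × 0.07 × 0.11 × 0.12 × 0.14 = 84.782544 kJ m⁻²
Total at Buzzard: 624.1158 + 84.782544 = 708.898344 kJ m⁻²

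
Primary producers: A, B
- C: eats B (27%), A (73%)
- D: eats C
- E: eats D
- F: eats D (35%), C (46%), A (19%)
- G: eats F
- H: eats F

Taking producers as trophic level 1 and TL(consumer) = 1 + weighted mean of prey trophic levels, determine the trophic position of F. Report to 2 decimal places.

3.16

C: 1 + (0.27×1 + 0.73×1) = 2
D: 1 + 2 = 3
E: 1 + 3 = 4
F: 1 + (0.35×3 + 0.46×2 + 0.19×1) = 3.16
G: 1 + 3.16 = 4.16
H: 1 + 3.16 = 4.16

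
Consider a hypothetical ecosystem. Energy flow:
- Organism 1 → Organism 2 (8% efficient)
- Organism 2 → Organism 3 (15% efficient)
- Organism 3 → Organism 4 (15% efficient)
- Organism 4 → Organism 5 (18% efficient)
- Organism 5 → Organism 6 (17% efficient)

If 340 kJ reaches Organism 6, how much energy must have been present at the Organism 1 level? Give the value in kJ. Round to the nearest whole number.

Cumulative transfer efficiency: 0.08 × 0.15 × 0.15 × 0.18 × 0.17 = 0.00005508
Organism 1 energy = 340 / 0.00005508 = 6172840 kJ

6172840 kJ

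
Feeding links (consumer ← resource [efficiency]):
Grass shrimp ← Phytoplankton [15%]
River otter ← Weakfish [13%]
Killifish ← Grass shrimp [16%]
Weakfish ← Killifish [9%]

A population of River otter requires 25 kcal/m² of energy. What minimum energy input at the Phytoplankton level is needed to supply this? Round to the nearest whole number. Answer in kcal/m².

89031 kcal/m²

Cumulative transfer efficiency: 0.15 × 0.16 × 0.09 × 0.13 = 0.0002808
Phytoplankton energy = 25 / 0.0002808 = 89031 kcal/m²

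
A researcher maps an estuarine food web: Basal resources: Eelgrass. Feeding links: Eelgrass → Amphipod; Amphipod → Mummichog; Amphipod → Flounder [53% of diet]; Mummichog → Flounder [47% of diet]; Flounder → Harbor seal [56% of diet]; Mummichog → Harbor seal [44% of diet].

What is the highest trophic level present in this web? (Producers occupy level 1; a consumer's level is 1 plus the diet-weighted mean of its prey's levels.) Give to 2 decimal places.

4.26

Amphipod: 1 + 1 = 2
Mummichog: 1 + 2 = 3
Flounder: 1 + (0.53×2 + 0.47×3) = 3.47
Harbor seal: 1 + (0.56×3.47 + 0.44×3) = 4.2632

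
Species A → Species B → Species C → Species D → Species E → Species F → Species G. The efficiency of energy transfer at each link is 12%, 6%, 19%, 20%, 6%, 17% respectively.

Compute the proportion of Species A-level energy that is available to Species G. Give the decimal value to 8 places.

0.00000279

Product of link efficiencies: 0.12 × 0.06 × 0.19 × 0.2 × 0.06 × 0.17 = 0.00000279072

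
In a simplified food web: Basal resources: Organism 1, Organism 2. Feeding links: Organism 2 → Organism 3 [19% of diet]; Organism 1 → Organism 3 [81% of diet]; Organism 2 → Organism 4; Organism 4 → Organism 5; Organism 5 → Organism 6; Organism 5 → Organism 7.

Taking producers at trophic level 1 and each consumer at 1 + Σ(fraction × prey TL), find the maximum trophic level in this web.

4

Organism 3: 1 + (0.19×1 + 0.81×1) = 2
Organism 4: 1 + 1 = 2
Organism 5: 1 + 2 = 3
Organism 6: 1 + 3 = 4
Organism 7: 1 + 3 = 4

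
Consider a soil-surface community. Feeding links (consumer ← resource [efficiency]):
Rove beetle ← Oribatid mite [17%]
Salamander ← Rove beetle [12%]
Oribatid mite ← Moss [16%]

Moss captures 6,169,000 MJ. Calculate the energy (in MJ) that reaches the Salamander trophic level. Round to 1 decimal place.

Oribatid mite: 6169000 × 0.16 = 987040 MJ
Rove beetle: 987040 × 0.17 = 167796.8 MJ
Salamander: 167796.8 × 0.12 = 20135.616 MJ

20135.6 MJ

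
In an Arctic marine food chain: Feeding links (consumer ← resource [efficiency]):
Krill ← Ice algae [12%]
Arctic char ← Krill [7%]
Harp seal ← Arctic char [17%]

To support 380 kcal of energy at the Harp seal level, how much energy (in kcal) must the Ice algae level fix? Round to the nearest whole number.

Cumulative transfer efficiency: 0.12 × 0.07 × 0.17 = 0.001428
Ice algae energy = 380 / 0.001428 = 266106 kcal

266106 kcal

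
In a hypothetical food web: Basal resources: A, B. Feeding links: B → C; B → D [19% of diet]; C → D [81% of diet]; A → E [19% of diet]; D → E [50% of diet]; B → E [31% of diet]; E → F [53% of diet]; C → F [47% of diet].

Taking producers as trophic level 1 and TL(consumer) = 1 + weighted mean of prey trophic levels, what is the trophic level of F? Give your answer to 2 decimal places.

3.48

C: 1 + 1 = 2
D: 1 + (0.19×1 + 0.81×2) = 2.81
E: 1 + (0.19×1 + 0.5×2.81 + 0.31×1) = 2.905
F: 1 + (0.53×2.905 + 0.47×2) = 3.47965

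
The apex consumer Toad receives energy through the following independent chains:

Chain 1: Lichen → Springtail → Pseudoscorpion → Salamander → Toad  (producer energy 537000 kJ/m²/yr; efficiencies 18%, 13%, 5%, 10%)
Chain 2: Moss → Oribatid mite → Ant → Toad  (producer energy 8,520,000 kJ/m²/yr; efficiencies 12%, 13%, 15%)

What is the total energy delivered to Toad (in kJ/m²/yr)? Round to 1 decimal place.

Chain 1: 537000 × 0.18 × 0.13 × 0.05 × 0.1 = 62.829 kJ/m²/yr
Chain 2: 8520000 × 0.12 × 0.13 × 0.15 = 19936.8 kJ/m²/yr
Total at Toad: 62.829 + 19936.8 = 19999.629 kJ/m²/yr

19999.6 kJ/m²/yr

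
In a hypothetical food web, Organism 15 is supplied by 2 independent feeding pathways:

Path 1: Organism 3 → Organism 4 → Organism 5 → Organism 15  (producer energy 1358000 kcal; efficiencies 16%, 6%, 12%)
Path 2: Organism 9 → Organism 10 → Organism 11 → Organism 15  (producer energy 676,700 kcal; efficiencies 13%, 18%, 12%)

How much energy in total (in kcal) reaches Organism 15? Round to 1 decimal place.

Path 1: 1358000 × 0.16 × 0.06 × 0.12 = 1564.416 kcal
Path 2: 676700 × 0.13 × 0.18 × 0.12 = 1900.1736 kcal
Total at Organism 15: 1564.416 + 1900.1736 = 3464.5896 kcal

3464.6 kcal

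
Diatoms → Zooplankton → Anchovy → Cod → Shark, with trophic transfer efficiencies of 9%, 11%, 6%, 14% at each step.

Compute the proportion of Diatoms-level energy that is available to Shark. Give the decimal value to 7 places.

Product of link efficiencies: 0.09 × 0.11 × 0.06 × 0.14 = 0.00008316

0.0000832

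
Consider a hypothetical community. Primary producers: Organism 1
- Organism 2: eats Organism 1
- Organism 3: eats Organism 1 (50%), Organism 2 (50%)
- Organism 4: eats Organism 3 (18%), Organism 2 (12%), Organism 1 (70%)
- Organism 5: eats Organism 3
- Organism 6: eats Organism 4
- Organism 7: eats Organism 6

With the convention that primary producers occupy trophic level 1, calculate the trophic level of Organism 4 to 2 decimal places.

Organism 2: 1 + 1 = 2
Organism 3: 1 + (0.5×1 + 0.5×2) = 2.5
Organism 4: 1 + (0.18×2.5 + 0.12×2 + 0.7×1) = 2.39
Organism 5: 1 + 2.5 = 3.5
Organism 6: 1 + 2.39 = 3.39
Organism 7: 1 + 3.39 = 4.39

2.39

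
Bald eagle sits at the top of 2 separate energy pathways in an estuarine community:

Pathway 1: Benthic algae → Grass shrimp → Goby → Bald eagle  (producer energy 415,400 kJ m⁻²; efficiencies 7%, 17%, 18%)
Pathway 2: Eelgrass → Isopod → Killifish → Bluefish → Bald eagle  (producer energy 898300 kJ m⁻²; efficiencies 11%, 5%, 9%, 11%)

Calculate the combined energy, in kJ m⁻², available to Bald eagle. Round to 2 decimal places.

938.70 kJ m⁻²

Pathway 1: 415400 × 0.07 × 0.17 × 0.18 = 889.7868 kJ m⁻²
Pathway 2: 898300 × 0.11 × 0.05 × 0.09 × 0.11 = 48.912435 kJ m⁻²
Total at Bald eagle: 889.7868 + 48.912435 = 938.699235 kJ m⁻²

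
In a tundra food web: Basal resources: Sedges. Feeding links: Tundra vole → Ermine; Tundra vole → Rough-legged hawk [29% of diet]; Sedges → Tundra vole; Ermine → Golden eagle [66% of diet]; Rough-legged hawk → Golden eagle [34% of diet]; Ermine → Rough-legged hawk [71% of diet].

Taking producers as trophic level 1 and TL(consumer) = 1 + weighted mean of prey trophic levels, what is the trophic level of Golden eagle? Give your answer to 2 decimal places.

Tundra vole: 1 + 1 = 2
Ermine: 1 + 2 = 3
Rough-legged hawk: 1 + (0.71×3 + 0.29×2) = 3.71
Golden eagle: 1 + (0.34×3.71 + 0.66×3) = 4.2414

4.24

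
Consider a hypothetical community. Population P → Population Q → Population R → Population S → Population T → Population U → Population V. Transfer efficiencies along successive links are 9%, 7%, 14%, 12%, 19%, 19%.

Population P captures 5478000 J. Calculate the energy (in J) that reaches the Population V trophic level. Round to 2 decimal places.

Population Q: 5478000 × 0.09 = 493020 J
Population R: 493020 × 0.07 = 34511.4 J
Population S: 34511.4 × 0.14 = 4831.596 J
Population T: 4831.596 × 0.12 = 579.79152 J
Population U: 579.79152 × 0.19 = 110.1603888 J
Population V: 110.1603888 × 0.19 = 20.930473872 J

20.93 J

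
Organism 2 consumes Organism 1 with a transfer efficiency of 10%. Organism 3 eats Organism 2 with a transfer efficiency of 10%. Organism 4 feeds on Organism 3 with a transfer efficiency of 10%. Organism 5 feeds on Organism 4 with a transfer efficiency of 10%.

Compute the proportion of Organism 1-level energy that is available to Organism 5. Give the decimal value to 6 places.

0.000100

Product of link efficiencies: 0.1 × 0.1 × 0.1 × 0.1 = 0.0001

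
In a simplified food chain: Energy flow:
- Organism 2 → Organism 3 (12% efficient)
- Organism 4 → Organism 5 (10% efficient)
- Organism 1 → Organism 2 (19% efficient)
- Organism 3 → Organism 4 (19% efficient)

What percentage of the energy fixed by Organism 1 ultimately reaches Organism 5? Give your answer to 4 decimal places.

Product of link efficiencies: 0.19 × 0.12 × 0.19 × 0.1 = 0.0004332
As a percentage: 0.0004332 × 100 = 0.0433%

0.0433%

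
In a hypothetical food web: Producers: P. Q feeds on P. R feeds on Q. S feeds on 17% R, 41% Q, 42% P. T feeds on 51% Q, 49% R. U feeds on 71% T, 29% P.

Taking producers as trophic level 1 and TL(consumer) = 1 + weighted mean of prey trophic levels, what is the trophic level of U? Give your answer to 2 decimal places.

3.77

Q: 1 + 1 = 2
R: 1 + 2 = 3
S: 1 + (0.17×3 + 0.41×2 + 0.42×1) = 2.75
T: 1 + (0.51×2 + 0.49×3) = 3.49
U: 1 + (0.71×3.49 + 0.29×1) = 3.7679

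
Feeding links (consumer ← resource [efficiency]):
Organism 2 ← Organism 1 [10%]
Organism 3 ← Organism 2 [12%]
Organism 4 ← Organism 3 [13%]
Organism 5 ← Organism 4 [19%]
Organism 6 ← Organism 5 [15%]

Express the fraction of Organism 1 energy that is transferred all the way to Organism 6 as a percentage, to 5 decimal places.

0.00445%

Product of link efficiencies: 0.1 × 0.12 × 0.13 × 0.19 × 0.15 = 0.00004446
As a percentage: 0.00004446 × 100 = 0.00445%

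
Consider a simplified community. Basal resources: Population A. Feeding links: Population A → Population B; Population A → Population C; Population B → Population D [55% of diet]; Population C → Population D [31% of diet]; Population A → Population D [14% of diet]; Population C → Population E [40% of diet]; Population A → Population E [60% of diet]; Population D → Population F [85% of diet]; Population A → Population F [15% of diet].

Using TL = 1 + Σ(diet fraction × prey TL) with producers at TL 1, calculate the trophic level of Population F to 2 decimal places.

3.58

Population B: 1 + 1 = 2
Population C: 1 + 1 = 2
Population D: 1 + (0.55×2 + 0.31×2 + 0.14×1) = 2.86
Population E: 1 + (0.4×2 + 0.6×1) = 2.4
Population F: 1 + (0.85×2.86 + 0.15×1) = 3.581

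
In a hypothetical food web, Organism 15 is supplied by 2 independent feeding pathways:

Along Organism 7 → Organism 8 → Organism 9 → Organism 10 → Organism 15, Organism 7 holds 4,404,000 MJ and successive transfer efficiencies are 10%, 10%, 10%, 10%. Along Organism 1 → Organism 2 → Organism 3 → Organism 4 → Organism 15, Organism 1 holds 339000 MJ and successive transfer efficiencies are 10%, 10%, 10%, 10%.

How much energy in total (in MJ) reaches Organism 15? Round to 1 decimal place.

474.3 MJ

Via Organism 7: 4404000 × 0.1 × 0.1 × 0.1 × 0.1 = 440.4 MJ
Via Organism 1: 339000 × 0.1 × 0.1 × 0.1 × 0.1 = 33.9 MJ
Total at Organism 15: 440.4 + 33.9 = 474.3 MJ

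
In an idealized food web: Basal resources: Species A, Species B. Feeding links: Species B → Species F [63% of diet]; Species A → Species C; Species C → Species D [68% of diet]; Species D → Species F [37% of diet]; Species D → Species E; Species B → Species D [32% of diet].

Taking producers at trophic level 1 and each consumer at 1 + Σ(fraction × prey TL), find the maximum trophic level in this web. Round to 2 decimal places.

3.68

Species C: 1 + 1 = 2
Species D: 1 + (0.68×2 + 0.32×1) = 2.68
Species E: 1 + 2.68 = 3.68
Species F: 1 + (0.63×1 + 0.37×2.68) = 2.6216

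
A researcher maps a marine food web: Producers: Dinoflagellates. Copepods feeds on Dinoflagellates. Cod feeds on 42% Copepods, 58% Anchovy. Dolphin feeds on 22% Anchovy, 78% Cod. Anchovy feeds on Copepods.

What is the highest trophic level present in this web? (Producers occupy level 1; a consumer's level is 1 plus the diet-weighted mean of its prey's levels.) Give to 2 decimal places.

4.45

Copepods: 1 + 1 = 2
Anchovy: 1 + 2 = 3
Cod: 1 + (0.42×2 + 0.58×3) = 3.58
Dolphin: 1 + (0.22×3 + 0.78×3.58) = 4.4524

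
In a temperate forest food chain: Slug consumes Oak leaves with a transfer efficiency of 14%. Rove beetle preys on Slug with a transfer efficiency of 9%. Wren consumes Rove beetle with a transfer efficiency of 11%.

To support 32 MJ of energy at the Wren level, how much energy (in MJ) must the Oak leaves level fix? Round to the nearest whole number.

23088 MJ

Cumulative transfer efficiency: 0.14 × 0.09 × 0.11 = 0.001386
Oak leaves energy = 32 / 0.001386 = 23088 MJ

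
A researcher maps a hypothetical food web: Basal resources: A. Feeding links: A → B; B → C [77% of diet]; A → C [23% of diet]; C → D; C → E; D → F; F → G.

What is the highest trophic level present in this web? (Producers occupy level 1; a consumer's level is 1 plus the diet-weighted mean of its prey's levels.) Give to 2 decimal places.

B: 1 + 1 = 2
C: 1 + (0.77×2 + 0.23×1) = 2.77
D: 1 + 2.77 = 3.77
E: 1 + 2.77 = 3.77
F: 1 + 3.77 = 4.77
G: 1 + 4.77 = 5.77

5.77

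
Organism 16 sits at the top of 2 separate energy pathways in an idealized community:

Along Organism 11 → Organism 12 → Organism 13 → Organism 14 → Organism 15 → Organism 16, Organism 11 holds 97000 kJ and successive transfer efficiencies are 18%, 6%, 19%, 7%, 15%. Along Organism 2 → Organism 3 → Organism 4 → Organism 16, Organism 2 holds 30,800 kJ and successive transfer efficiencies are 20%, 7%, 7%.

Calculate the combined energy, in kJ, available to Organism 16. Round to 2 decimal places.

32.27 kJ

Via Organism 11: 97000 × 0.18 × 0.06 × 0.19 × 0.07 × 0.15 = 2.089962 kJ
Via Organism 2: 30800 × 0.2 × 0.07 × 0.07 = 30.184 kJ
Total at Organism 16: 2.089962 + 30.184 = 32.273962 kJ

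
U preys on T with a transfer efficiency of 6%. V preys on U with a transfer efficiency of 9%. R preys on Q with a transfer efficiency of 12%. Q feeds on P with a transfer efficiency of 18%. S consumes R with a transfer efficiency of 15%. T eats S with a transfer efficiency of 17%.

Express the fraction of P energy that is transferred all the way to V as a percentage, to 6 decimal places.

0.000297%

Product of link efficiencies: 0.18 × 0.12 × 0.15 × 0.17 × 0.06 × 0.09 = 0.00000297432
As a percentage: 0.00000297432 × 100 = 0.000297%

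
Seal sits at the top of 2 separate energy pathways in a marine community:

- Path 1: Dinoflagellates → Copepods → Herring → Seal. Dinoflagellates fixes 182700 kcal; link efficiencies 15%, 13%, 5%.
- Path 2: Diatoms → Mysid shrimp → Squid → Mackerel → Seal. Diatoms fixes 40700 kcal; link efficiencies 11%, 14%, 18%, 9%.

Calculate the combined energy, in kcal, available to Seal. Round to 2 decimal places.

188.29 kcal

Path 1: 182700 × 0.15 × 0.13 × 0.05 = 178.1325 kcal
Path 2: 40700 × 0.11 × 0.14 × 0.18 × 0.09 = 10.153836 kcal
Total at Seal: 178.1325 + 10.153836 = 188.286336 kcal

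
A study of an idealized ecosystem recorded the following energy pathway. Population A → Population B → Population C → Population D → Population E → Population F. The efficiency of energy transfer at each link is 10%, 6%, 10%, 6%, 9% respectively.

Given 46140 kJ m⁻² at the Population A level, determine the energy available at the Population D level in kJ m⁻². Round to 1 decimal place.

27.7 kJ m⁻²

Population B: 46140 × 0.1 = 4614 kJ m⁻²
Population C: 4614 × 0.06 = 276.84 kJ m⁻²
Population D: 276.84 × 0.1 = 27.684 kJ m⁻²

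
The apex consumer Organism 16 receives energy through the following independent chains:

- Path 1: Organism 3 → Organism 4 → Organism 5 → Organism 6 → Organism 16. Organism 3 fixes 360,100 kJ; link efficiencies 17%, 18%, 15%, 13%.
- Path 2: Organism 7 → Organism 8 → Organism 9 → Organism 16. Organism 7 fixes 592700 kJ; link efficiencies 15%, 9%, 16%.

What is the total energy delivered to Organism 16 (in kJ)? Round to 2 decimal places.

Path 1: 360100 × 0.17 × 0.18 × 0.15 × 0.13 = 214.87167 kJ
Path 2: 592700 × 0.15 × 0.09 × 0.16 = 1280.232 kJ
Total at Organism 16: 214.87167 + 1280.232 = 1495.10367 kJ

1495.10 kJ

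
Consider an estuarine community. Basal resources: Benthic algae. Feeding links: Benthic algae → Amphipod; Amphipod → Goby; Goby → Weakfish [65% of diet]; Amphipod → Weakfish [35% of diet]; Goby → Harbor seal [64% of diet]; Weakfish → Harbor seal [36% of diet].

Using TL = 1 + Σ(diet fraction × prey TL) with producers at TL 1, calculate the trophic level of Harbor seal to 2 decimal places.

Amphipod: 1 + 1 = 2
Goby: 1 + 2 = 3
Weakfish: 1 + (0.65×3 + 0.35×2) = 3.65
Harbor seal: 1 + (0.64×3 + 0.36×3.65) = 4.234

4.23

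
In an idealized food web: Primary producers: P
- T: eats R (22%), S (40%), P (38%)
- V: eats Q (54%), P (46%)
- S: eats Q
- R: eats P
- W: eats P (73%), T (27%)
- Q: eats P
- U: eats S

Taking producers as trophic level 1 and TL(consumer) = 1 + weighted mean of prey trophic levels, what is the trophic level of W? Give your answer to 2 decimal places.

Q: 1 + 1 = 2
R: 1 + 1 = 2
S: 1 + 2 = 3
T: 1 + (0.22×2 + 0.4×3 + 0.38×1) = 3.02
U: 1 + 3 = 4
V: 1 + (0.54×2 + 0.46×1) = 2.54
W: 1 + (0.73×1 + 0.27×3.02) = 2.5454

2.55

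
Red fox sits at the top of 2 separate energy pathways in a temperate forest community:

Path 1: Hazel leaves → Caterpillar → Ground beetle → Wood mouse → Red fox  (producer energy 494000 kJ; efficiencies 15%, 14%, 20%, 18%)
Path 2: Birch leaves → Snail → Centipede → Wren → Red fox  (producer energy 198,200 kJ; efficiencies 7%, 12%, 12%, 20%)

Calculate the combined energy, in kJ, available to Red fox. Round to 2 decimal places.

Path 1: 494000 × 0.15 × 0.14 × 0.2 × 0.18 = 373.464 kJ
Path 2: 198200 × 0.07 × 0.12 × 0.12 × 0.2 = 39.95712 kJ
Total at Red fox: 373.464 + 39.95712 = 413.42112 kJ

413.42 kJ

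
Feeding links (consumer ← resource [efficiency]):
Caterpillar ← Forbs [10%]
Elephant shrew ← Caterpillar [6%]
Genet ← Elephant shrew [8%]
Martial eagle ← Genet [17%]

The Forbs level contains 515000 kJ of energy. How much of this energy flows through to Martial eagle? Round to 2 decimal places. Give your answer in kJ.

42.02 kJ

Caterpillar: 515000 × 0.1 = 51500 kJ
Elephant shrew: 51500 × 0.06 = 3090 kJ
Genet: 3090 × 0.08 = 247.2 kJ
Martial eagle: 247.2 × 0.17 = 42.024 kJ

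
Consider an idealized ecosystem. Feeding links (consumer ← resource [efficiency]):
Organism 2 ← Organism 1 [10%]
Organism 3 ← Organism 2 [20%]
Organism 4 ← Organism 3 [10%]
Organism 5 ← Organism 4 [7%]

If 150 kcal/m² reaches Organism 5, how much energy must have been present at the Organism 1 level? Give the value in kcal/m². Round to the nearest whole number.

Cumulative transfer efficiency: 0.1 × 0.2 × 0.1 × 0.07 = 0.00014
Organism 1 energy = 150 / 0.00014 = 1071429 kcal/m²

1071429 kcal/m²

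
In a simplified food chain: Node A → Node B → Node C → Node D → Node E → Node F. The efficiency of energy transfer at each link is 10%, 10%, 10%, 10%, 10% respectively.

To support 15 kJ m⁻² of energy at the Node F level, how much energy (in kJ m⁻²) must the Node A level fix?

1500000 kJ m⁻²

Cumulative transfer efficiency: 0.1 × 0.1 × 0.1 × 0.1 × 0.1 = 0.00001
Node A energy = 15 / 0.00001 = 1500000 kJ m⁻²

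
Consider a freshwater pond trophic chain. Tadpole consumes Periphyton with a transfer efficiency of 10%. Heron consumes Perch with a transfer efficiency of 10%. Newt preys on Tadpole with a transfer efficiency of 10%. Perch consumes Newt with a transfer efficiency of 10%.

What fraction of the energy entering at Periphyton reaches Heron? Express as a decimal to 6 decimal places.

Product of link efficiencies: 0.1 × 0.1 × 0.1 × 0.1 = 0.0001

0.000100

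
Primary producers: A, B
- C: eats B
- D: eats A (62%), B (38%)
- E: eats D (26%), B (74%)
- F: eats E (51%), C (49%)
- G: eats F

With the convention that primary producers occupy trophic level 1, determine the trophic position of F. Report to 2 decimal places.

3.13

C: 1 + 1 = 2
D: 1 + (0.62×1 + 0.38×1) = 2
E: 1 + (0.26×2 + 0.74×1) = 2.26
F: 1 + (0.51×2.26 + 0.49×2) = 3.1326
G: 1 + 3.1326 = 4.1326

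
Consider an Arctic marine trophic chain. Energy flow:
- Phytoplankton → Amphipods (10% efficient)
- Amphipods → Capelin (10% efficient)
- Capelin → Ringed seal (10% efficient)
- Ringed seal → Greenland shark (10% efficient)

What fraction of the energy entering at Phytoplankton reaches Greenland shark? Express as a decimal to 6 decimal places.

0.000100

Product of link efficiencies: 0.1 × 0.1 × 0.1 × 0.1 = 0.0001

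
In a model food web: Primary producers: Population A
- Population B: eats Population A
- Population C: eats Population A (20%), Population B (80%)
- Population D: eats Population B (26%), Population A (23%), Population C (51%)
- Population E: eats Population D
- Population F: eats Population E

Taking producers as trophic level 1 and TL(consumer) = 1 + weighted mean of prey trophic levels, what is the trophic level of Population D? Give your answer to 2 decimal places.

3.18

Population B: 1 + 1 = 2
Population C: 1 + (0.2×1 + 0.8×2) = 2.8
Population D: 1 + (0.26×2 + 0.23×1 + 0.51×2.8) = 3.178
Population E: 1 + 3.178 = 4.178
Population F: 1 + 4.178 = 5.178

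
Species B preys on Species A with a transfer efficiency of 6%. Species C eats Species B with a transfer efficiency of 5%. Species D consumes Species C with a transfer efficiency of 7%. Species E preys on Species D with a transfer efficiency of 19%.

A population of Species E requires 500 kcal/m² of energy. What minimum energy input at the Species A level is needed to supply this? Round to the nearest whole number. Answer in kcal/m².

12531328 kcal/m²

Cumulative transfer efficiency: 0.06 × 0.05 × 0.07 × 0.19 = 0.0000399
Species A energy = 500 / 0.0000399 = 12531328 kcal/m²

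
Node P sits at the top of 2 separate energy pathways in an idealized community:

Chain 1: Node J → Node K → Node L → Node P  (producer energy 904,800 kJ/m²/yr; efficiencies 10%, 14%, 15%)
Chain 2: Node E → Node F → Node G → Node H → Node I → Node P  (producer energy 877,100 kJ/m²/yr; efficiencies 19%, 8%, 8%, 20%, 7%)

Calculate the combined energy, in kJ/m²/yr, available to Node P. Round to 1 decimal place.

1915.0 kJ/m²/yr

Chain 1: 904800 × 0.1 × 0.14 × 0.15 = 1900.08 kJ/m²/yr
Chain 2: 877100 × 0.19 × 0.08 × 0.08 × 0.2 × 0.07 = 14.9317504 kJ/m²/yr
Total at Node P: 1900.08 + 14.9317504 = 1915.0117504 kJ/m²/yr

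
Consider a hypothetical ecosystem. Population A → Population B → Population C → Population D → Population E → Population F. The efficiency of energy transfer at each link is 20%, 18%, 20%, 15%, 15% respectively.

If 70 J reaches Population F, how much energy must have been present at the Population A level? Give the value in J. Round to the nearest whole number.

432099 J

Cumulative transfer efficiency: 0.2 × 0.18 × 0.2 × 0.15 × 0.15 = 0.000162
Population A energy = 70 / 0.000162 = 432099 J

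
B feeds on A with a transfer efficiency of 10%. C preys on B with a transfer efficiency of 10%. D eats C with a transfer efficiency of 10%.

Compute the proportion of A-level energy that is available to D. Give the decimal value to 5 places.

0.00100

Product of link efficiencies: 0.1 × 0.1 × 0.1 = 0.001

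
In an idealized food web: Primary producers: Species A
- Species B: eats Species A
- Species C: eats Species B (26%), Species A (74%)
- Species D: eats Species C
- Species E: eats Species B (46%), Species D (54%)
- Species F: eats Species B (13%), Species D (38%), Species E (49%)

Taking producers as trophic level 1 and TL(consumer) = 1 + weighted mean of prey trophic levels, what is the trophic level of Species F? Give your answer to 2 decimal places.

4.30

Species B: 1 + 1 = 2
Species C: 1 + (0.26×2 + 0.74×1) = 2.26
Species D: 1 + 2.26 = 3.26
Species E: 1 + (0.46×2 + 0.54×3.26) = 3.6804
Species F: 1 + (0.13×2 + 0.38×3.26 + 0.49×3.6804) = 4.302196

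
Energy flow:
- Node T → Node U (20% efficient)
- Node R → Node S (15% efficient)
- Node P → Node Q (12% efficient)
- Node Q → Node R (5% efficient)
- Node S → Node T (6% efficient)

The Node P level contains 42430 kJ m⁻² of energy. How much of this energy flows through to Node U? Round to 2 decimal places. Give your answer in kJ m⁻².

0.46 kJ m⁻²

Node Q: 42430 × 0.12 = 5091.6 kJ m⁻²
Node R: 5091.6 × 0.05 = 254.58 kJ m⁻²
Node S: 254.58 × 0.15 = 38.187 kJ m⁻²
Node T: 38.187 × 0.06 = 2.29122 kJ m⁻²
Node U: 2.29122 × 0.2 = 0.458244 kJ m⁻²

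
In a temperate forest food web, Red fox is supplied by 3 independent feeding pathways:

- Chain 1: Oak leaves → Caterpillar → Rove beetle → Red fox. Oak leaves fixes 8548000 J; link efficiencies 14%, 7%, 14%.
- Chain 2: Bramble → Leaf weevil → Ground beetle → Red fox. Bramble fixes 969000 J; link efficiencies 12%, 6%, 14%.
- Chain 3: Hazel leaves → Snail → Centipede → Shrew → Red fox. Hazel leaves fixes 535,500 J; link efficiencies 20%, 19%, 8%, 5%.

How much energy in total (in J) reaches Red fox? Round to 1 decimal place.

12786.0 J

Chain 1: 8548000 × 0.14 × 0.07 × 0.14 = 11727.856 J
Chain 2: 969000 × 0.12 × 0.06 × 0.14 = 976.752 J
Chain 3: 535500 × 0.2 × 0.19 × 0.08 × 0.05 = 81.396 J
Total at Red fox: 11727.856 + 976.752 + 81.396 = 12786.004 J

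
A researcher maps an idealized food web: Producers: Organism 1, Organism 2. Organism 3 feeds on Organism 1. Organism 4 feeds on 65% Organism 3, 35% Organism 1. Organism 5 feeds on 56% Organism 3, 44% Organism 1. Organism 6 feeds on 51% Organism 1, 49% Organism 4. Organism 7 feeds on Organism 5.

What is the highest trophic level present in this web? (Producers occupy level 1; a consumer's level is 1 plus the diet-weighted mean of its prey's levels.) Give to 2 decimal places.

Organism 3: 1 + 1 = 2
Organism 4: 1 + (0.65×2 + 0.35×1) = 2.65
Organism 5: 1 + (0.56×2 + 0.44×1) = 2.56
Organism 6: 1 + (0.51×1 + 0.49×2.65) = 2.8085
Organism 7: 1 + 2.56 = 3.56

3.56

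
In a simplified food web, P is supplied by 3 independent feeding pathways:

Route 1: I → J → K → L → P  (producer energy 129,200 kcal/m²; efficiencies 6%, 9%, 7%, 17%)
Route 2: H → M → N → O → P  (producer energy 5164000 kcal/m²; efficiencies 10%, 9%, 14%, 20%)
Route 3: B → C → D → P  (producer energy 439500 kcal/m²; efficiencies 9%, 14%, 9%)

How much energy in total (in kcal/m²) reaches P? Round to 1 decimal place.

Route 1: 129200 × 0.06 × 0.09 × 0.07 × 0.17 = 8.302392 kcal/m²
Route 2: 5164000 × 0.1 × 0.09 × 0.14 × 0.2 = 1301.328 kcal/m²
Route 3: 439500 × 0.09 × 0.14 × 0.09 = 498.393 kcal/m²
Total at P: 8.302392 + 1301.328 + 498.393 = 1808.023392 kcal/m²

1808.0 kcal/m²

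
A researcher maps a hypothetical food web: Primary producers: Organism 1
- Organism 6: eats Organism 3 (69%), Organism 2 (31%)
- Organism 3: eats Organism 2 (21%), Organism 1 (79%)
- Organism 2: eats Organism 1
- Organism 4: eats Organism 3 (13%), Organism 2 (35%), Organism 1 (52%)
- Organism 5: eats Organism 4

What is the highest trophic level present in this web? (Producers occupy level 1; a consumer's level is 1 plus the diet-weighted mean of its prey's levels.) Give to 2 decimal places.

Organism 2: 1 + 1 = 2
Organism 3: 1 + (0.21×2 + 0.79×1) = 2.21
Organism 4: 1 + (0.13×2.21 + 0.35×2 + 0.52×1) = 2.5073
Organism 5: 1 + 2.5073 = 3.5073
Organism 6: 1 + (0.69×2.21 + 0.31×2) = 3.1449

3.51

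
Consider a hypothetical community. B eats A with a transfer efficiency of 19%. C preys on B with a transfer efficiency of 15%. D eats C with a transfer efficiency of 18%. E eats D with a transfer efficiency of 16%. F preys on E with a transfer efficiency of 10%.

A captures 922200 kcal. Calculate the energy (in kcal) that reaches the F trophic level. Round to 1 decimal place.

B: 922200 × 0.19 = 175218 kcal
C: 175218 × 0.15 = 26282.7 kcal
D: 26282.7 × 0.18 = 4730.886 kcal
E: 4730.886 × 0.16 = 756.94176 kcal
F: 756.94176 × 0.1 = 75.694176 kcal

75.7 kcal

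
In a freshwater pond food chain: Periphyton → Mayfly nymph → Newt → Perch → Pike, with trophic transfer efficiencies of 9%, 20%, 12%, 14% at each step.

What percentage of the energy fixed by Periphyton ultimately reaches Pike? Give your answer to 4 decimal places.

Product of link efficiencies: 0.09 × 0.2 × 0.12 × 0.14 = 0.0003024
As a percentage: 0.0003024 × 100 = 0.0302%

0.0302%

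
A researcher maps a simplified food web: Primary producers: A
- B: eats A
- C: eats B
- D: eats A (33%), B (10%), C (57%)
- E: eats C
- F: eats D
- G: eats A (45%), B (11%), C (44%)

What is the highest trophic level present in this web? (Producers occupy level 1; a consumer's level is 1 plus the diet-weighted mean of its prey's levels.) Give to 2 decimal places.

B: 1 + 1 = 2
C: 1 + 2 = 3
D: 1 + (0.33×1 + 0.1×2 + 0.57×3) = 3.24
E: 1 + 3 = 4
F: 1 + 3.24 = 4.24
G: 1 + (0.45×1 + 0.11×2 + 0.44×3) = 2.99

4.24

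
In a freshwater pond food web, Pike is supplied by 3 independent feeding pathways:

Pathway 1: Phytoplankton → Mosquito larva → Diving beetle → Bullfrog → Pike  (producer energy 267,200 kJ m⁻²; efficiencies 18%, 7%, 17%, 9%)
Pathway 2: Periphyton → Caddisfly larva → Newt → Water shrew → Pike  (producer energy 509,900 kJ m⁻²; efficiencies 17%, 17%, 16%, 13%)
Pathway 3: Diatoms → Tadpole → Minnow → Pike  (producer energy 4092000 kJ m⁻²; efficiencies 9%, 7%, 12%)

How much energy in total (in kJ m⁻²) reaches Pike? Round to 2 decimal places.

3451.57 kJ m⁻²

Pathway 1: 267200 × 0.18 × 0.07 × 0.17 × 0.09 = 51.510816 kJ m⁻²
Pathway 2: 509900 × 0.17 × 0.17 × 0.16 × 0.13 = 306.511088 kJ m⁻²
Pathway 3: 4092000 × 0.09 × 0.07 × 0.12 = 3093.552 kJ m⁻²
Total at Pike: 51.510816 + 306.511088 + 3093.552 = 3451.573904 kJ m⁻²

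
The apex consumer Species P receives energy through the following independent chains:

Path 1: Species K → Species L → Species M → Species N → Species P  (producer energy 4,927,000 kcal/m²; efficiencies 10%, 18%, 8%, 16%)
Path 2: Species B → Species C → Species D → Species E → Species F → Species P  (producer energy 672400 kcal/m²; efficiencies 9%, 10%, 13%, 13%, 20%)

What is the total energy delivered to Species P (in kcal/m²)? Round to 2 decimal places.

Path 1: 4927000 × 0.1 × 0.18 × 0.08 × 0.16 = 1135.1808 kcal/m²
Path 2: 672400 × 0.09 × 0.1 × 0.13 × 0.13 × 0.2 = 20.454408 kcal/m²
Total at Species P: 1135.1808 + 20.454408 = 1155.635208 kcal/m²

1155.64 kcal/m²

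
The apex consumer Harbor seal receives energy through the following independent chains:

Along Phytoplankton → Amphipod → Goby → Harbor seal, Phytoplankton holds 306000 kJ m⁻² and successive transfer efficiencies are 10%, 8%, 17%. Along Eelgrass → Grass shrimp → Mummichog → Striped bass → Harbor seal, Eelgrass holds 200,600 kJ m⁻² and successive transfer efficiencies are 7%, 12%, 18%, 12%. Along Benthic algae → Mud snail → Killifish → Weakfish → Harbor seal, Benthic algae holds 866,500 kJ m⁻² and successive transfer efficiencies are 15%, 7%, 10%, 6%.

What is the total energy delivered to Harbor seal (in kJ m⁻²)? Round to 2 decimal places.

507.15 kJ m⁻²

Via Phytoplankton: 306000 × 0.1 × 0.08 × 0.17 = 416.16 kJ m⁻²
Via Eelgrass: 200600 × 0.07 × 0.12 × 0.18 × 0.12 = 36.396864 kJ m⁻²
Via Benthic algae: 866500 × 0.15 × 0.07 × 0.1 × 0.06 = 54.5895 kJ m⁻²
Total at Harbor seal: 416.16 + 36.396864 + 54.5895 = 507.146364 kJ m⁻²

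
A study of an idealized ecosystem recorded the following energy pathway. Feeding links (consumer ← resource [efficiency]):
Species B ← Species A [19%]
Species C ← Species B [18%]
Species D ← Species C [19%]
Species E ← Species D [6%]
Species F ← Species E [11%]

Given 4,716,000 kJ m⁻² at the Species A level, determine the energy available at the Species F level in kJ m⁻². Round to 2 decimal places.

Species B: 4716000 × 0.19 = 896040 kJ m⁻²
Species C: 896040 × 0.18 = 161287.2 kJ m⁻²
Species D: 161287.2 × 0.19 = 30644.568 kJ m⁻²
Species E: 30644.568 × 0.06 = 1838.67408 kJ m⁻²
Species F: 1838.67408 × 0.11 = 202.2541488 kJ m⁻²

202.25 kJ m⁻²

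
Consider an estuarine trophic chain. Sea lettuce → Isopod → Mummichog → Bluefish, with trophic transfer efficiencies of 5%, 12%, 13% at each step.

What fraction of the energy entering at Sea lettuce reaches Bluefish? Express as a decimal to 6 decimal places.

Product of link efficiencies: 0.05 × 0.12 × 0.13 = 0.00078

0.000780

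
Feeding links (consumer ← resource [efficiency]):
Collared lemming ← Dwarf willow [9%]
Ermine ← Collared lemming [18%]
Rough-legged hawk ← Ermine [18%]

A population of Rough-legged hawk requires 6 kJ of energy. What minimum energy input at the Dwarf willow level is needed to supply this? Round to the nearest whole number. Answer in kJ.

Cumulative transfer efficiency: 0.09 × 0.18 × 0.18 = 0.002916
Dwarf willow energy = 6 / 0.002916 = 2058 kJ

2058 kJ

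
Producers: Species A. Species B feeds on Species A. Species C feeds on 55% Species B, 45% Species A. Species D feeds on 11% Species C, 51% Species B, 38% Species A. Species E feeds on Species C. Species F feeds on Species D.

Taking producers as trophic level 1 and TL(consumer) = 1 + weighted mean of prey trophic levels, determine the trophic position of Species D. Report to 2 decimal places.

Species B: 1 + 1 = 2
Species C: 1 + (0.55×2 + 0.45×1) = 2.55
Species D: 1 + (0.11×2.55 + 0.51×2 + 0.38×1) = 2.6805
Species E: 1 + 2.55 = 3.55
Species F: 1 + 2.6805 = 3.6805

2.68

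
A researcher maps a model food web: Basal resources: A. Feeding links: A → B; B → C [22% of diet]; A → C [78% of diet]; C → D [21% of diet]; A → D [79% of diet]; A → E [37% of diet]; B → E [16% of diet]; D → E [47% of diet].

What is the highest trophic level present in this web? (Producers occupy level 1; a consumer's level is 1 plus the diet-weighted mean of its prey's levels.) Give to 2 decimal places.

2.75

B: 1 + 1 = 2
C: 1 + (0.22×2 + 0.78×1) = 2.22
D: 1 + (0.21×2.22 + 0.79×1) = 2.2562
E: 1 + (0.37×1 + 0.16×2 + 0.47×2.2562) = 2.750414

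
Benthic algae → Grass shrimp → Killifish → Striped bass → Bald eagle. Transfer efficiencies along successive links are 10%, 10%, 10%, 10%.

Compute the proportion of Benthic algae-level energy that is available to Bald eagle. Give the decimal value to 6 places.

0.000100

Product of link efficiencies: 0.1 × 0.1 × 0.1 × 0.1 = 0.0001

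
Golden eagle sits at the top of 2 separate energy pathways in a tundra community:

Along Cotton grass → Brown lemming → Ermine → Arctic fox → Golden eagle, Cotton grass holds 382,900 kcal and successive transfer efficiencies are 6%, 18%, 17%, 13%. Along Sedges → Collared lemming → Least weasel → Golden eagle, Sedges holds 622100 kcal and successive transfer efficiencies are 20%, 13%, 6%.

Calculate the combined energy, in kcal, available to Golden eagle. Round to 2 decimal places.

Via Cotton grass: 382900 × 0.06 × 0.18 × 0.17 × 0.13 = 91.390572 kcal
Via Sedges: 622100 × 0.2 × 0.13 × 0.06 = 970.476 kcal
Total at Golden eagle: 91.390572 + 970.476 = 1061.866572 kcal

1061.87 kcal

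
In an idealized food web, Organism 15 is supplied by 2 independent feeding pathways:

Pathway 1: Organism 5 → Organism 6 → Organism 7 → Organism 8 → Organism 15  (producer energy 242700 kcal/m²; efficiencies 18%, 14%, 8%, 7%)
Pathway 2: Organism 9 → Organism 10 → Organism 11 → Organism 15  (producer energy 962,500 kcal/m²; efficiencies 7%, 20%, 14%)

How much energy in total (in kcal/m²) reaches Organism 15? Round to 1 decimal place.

Pathway 1: 242700 × 0.18 × 0.14 × 0.08 × 0.07 = 34.249824 kcal/m²
Pathway 2: 962500 × 0.07 × 0.2 × 0.14 = 1886.5 kcal/m²
Total at Organism 15: 34.249824 + 1886.5 = 1920.749824 kcal/m²

1920.7 kcal/m²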